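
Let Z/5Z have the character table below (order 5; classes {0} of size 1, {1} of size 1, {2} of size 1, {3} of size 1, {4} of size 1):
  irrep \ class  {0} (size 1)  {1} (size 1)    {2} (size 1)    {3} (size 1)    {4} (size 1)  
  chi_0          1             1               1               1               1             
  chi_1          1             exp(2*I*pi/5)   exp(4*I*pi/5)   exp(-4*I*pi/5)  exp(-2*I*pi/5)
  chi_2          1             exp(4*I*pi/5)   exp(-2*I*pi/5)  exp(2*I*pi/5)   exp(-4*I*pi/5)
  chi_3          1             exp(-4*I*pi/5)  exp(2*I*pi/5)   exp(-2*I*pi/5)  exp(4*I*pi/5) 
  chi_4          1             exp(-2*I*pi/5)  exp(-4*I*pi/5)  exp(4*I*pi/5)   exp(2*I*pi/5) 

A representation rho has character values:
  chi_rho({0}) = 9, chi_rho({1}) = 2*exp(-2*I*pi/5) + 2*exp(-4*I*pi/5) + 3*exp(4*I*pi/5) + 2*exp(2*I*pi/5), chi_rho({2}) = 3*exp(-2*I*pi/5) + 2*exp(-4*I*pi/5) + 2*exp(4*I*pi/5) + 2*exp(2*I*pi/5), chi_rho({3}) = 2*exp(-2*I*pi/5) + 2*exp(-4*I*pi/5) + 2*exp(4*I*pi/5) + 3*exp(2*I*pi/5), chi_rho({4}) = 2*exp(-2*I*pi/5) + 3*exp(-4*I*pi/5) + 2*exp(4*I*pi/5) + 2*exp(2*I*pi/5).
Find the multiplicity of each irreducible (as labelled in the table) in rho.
Multiplicities: chi_0: 0, chi_1: 2, chi_2: 3, chi_3: 2, chi_4: 2.

Use <chi_rho, chi> = (1/|G|) sum_C |C| * chi_rho(C) * conj(chi(C)) with |G| = 5 for each irreducible chi in the table:
  <chi_rho, chi_0> = (1/5)[1*(9)*conj(1) + 1*(2*exp(-2*I*pi/5) + 2*exp(-4*I*pi/5) + 3*exp(4*I*pi/5) + 2*exp(2*I*pi/5))*conj(1) + 1*(3*exp(-2*I*pi/5) + 2*exp(-4*I*pi/5) + 2*exp(4*I*pi/5) + 2*exp(2*I*pi/5))*conj(1) + 1*(2*exp(-2*I*pi/5) + 2*exp(-4*I*pi/5) + 2*exp(4*I*pi/5) + 3*exp(2*I*pi/5))*conj(1) + 1*(2*exp(-2*I*pi/5) + 3*exp(-4*I*pi/5) + 2*exp(4*I*pi/5) + 2*exp(2*I*pi/5))*conj(1)]
      = (1/5)[(9) + (2*exp(-2*I*pi/5) + 2*exp(-4*I*pi/5) + 3*exp(4*I*pi/5) + 2*exp(2*I*pi/5)) + (3*exp(-2*I*pi/5) + 2*exp(-4*I*pi/5) + 2*exp(4*I*pi/5) + 2*exp(2*I*pi/5)) + (2*exp(-2*I*pi/5) + 2*exp(-4*I*pi/5) + 2*exp(4*I*pi/5) + 3*exp(2*I*pi/5)) + (2*exp(-2*I*pi/5) + 3*exp(-4*I*pi/5) + 2*exp(4*I*pi/5) + 2*exp(2*I*pi/5))] = 0/5 = 0
  <chi_rho, chi_1> = (1/5)[1*(9)*conj(1) + 1*(2*exp(-2*I*pi/5) + 2*exp(-4*I*pi/5) + 3*exp(4*I*pi/5) + 2*exp(2*I*pi/5))*conj(exp(2*I*pi/5)) + 1*(3*exp(-2*I*pi/5) + 2*exp(-4*I*pi/5) + 2*exp(4*I*pi/5) + 2*exp(2*I*pi/5))*conj(exp(4*I*pi/5)) + 1*(2*exp(-2*I*pi/5) + 2*exp(-4*I*pi/5) + 2*exp(4*I*pi/5) + 3*exp(2*I*pi/5))*conj(exp(-4*I*pi/5)) + 1*(2*exp(-2*I*pi/5) + 3*exp(-4*I*pi/5) + 2*exp(4*I*pi/5) + 2*exp(2*I*pi/5))*conj(exp(-2*I*pi/5))]
      = (1/5)[(9) + (2 + 2*exp(-4*I*pi/5) + 2*exp(4*I*pi/5) + 3*exp(2*I*pi/5)) + (2 + 2*exp(-2*I*pi/5) + 3*exp(4*I*pi/5) + 2*exp(2*I*pi/5)) + (2 + 2*exp(-2*I*pi/5) + 3*exp(-4*I*pi/5) + 2*exp(2*I*pi/5)) + (2 + 3*exp(-2*I*pi/5) + 2*exp(-4*I*pi/5) + 2*exp(4*I*pi/5))] = 10/5 = 2
  <chi_rho, chi_2> = (1/5)[1*(9)*conj(1) + 1*(2*exp(-2*I*pi/5) + 2*exp(-4*I*pi/5) + 3*exp(4*I*pi/5) + 2*exp(2*I*pi/5))*conj(exp(4*I*pi/5)) + 1*(3*exp(-2*I*pi/5) + 2*exp(-4*I*pi/5) + 2*exp(4*I*pi/5) + 2*exp(2*I*pi/5))*conj(exp(-2*I*pi/5)) + 1*(2*exp(-2*I*pi/5) + 2*exp(-4*I*pi/5) + 2*exp(4*I*pi/5) + 3*exp(2*I*pi/5))*conj(exp(2*I*pi/5)) + 1*(2*exp(-2*I*pi/5) + 3*exp(-4*I*pi/5) + 2*exp(4*I*pi/5) + 2*exp(2*I*pi/5))*conj(exp(-4*I*pi/5))]
      = (1/5)[(9) + (3 + 2*exp(-2*I*pi/5) + 2*exp(4*I*pi/5) + 2*exp(2*I*pi/5)) + (3 + 2*exp(-2*I*pi/5) + 2*exp(-4*I*pi/5) + 2*exp(4*I*pi/5)) + (3 + 2*exp(-4*I*pi/5) + 2*exp(4*I*pi/5) + 2*exp(2*I*pi/5)) + (3 + 2*exp(-2*I*pi/5) + 2*exp(-4*I*pi/5) + 2*exp(2*I*pi/5))] = 15/5 = 3
  <chi_rho, chi_3> = (1/5)[1*(9)*conj(1) + 1*(2*exp(-2*I*pi/5) + 2*exp(-4*I*pi/5) + 3*exp(4*I*pi/5) + 2*exp(2*I*pi/5))*conj(exp(-4*I*pi/5)) + 1*(3*exp(-2*I*pi/5) + 2*exp(-4*I*pi/5) + 2*exp(4*I*pi/5) + 2*exp(2*I*pi/5))*conj(exp(2*I*pi/5)) + 1*(2*exp(-2*I*pi/5) + 2*exp(-4*I*pi/5) + 2*exp(4*I*pi/5) + 3*exp(2*I*pi/5))*conj(exp(-2*I*pi/5)) + 1*(2*exp(-2*I*pi/5) + 3*exp(-4*I*pi/5) + 2*exp(4*I*pi/5) + 2*exp(2*I*pi/5))*conj(exp(4*I*pi/5))]
      = (1/5)[(9) + (2 + 3*exp(-2*I*pi/5) + 2*exp(-4*I*pi/5) + 2*exp(2*I*pi/5)) + (2 + 3*exp(-4*I*pi/5) + 2*exp(4*I*pi/5) + 2*exp(2*I*pi/5)) + (2 + 2*exp(-2*I*pi/5) + 2*exp(-4*I*pi/5) + 3*exp(4*I*pi/5)) + (2 + 2*exp(-2*I*pi/5) + 2*exp(4*I*pi/5) + 3*exp(2*I*pi/5))] = 10/5 = 2
  <chi_rho, chi_4> = (1/5)[1*(9)*conj(1) + 1*(2*exp(-2*I*pi/5) + 2*exp(-4*I*pi/5) + 3*exp(4*I*pi/5) + 2*exp(2*I*pi/5))*conj(exp(-2*I*pi/5)) + 1*(3*exp(-2*I*pi/5) + 2*exp(-4*I*pi/5) + 2*exp(4*I*pi/5) + 2*exp(2*I*pi/5))*conj(exp(-4*I*pi/5)) + 1*(2*exp(-2*I*pi/5) + 2*exp(-4*I*pi/5) + 2*exp(4*I*pi/5) + 3*exp(2*I*pi/5))*conj(exp(4*I*pi/5)) + 1*(2*exp(-2*I*pi/5) + 3*exp(-4*I*pi/5) + 2*exp(4*I*pi/5) + 2*exp(2*I*pi/5))*conj(exp(2*I*pi/5))]
      = (1/5)[(9) + (2 + 2*exp(-2*I*pi/5) + 3*exp(-4*I*pi/5) + 2*exp(4*I*pi/5)) + (2 + 2*exp(-2*I*pi/5) + 2*exp(-4*I*pi/5) + 3*exp(2*I*pi/5)) + (2 + 3*exp(-2*I*pi/5) + 2*exp(4*I*pi/5) + 2*exp(2*I*pi/5)) + (2 + 2*exp(-4*I*pi/5) + 3*exp(4*I*pi/5) + 2*exp(2*I*pi/5))] = 10/5 = 2
(Exp terms are combined using exp(i*s)*conj(exp(i*t)) = exp(i*(s-t)), and sums of them are collapsed using the identity that for every m > 1 the m distinct m-th roots of unity sum to 0, e.g. 1 + exp(2*I*pi/3) + exp(-2*I*pi/3) = 0.)
Dimension check: dim(rho) = sum (mult * dim) = 0*1 + 2*1 + 3*1 + 2*1 + 2*1 = 9 = chi_rho(e) = 9.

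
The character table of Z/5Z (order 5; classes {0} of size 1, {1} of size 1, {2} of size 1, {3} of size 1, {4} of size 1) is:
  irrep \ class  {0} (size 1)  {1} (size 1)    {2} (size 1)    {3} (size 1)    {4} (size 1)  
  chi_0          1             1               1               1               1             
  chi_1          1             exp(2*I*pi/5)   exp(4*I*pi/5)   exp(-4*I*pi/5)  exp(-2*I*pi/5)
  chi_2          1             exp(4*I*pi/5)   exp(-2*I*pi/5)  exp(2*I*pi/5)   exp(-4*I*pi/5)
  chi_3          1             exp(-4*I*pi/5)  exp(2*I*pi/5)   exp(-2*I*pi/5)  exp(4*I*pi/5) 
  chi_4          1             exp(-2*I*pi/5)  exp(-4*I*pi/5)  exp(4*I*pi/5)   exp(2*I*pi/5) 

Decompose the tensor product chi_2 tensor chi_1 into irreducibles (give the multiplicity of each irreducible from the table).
chi_2 tensor chi_1 = chi_3 (all other irreducibles have multiplicity 0).

Why: The character of a tensor product is the pointwise product (chi_2 * chi_1)(C) = chi_2(C) * chi_1(C):
  {0}: (1)*(1), {1}: (exp(4*I*pi/5))*(exp(2*I*pi/5)), {2}: (exp(-2*I*pi/5))*(exp(4*I*pi/5)), {3}: (exp(2*I*pi/5))*(exp(-4*I*pi/5)), {4}: (exp(-4*I*pi/5))*(exp(-2*I*pi/5))
so (chi_2 * chi_1) takes values
  {0} -> 1, {1} -> exp(-4*I*pi/5), {2} -> exp(2*I*pi/5), {3} -> exp(-2*I*pi/5), {4} -> exp(4*I*pi/5).
Now take the inner product of this character with each irreducible chi from the table, <chi_2*chi_1, chi> = (1/5) sum_C |C| (chi_2*chi_1)(C) conj(chi(C)):
  <chi_2*chi_1, chi_0> = (1/5)[1*(1)*conj(1) + 1*(exp(-4*I*pi/5))*conj(1) + 1*(exp(2*I*pi/5))*conj(1) + 1*(exp(-2*I*pi/5))*conj(1) + 1*(exp(4*I*pi/5))*conj(1)]
      = (1/5)[(1) + (exp(-4*I*pi/5)) + (exp(2*I*pi/5)) + (exp(-2*I*pi/5)) + (exp(4*I*pi/5))] = 0/5 = 0
  <chi_2*chi_1, chi_1> = (1/5)[1*(1)*conj(1) + 1*(exp(-4*I*pi/5))*conj(exp(2*I*pi/5)) + 1*(exp(2*I*pi/5))*conj(exp(4*I*pi/5)) + 1*(exp(-2*I*pi/5))*conj(exp(-4*I*pi/5)) + 1*(exp(4*I*pi/5))*conj(exp(-2*I*pi/5))]
      = (1/5)[(1) + (exp(4*I*pi/5)) + (exp(-2*I*pi/5)) + (exp(2*I*pi/5)) + (exp(-4*I*pi/5))] = 0/5 = 0
  <chi_2*chi_1, chi_2> = (1/5)[1*(1)*conj(1) + 1*(exp(-4*I*pi/5))*conj(exp(4*I*pi/5)) + 1*(exp(2*I*pi/5))*conj(exp(-2*I*pi/5)) + 1*(exp(-2*I*pi/5))*conj(exp(2*I*pi/5)) + 1*(exp(4*I*pi/5))*conj(exp(-4*I*pi/5))]
      = (1/5)[(1) + (exp(2*I*pi/5)) + (exp(4*I*pi/5)) + (exp(-4*I*pi/5)) + (exp(-2*I*pi/5))] = 0/5 = 0
  <chi_2*chi_1, chi_3> = (1/5)[1*(1)*conj(1) + 1*(exp(-4*I*pi/5))*conj(exp(-4*I*pi/5)) + 1*(exp(2*I*pi/5))*conj(exp(2*I*pi/5)) + 1*(exp(-2*I*pi/5))*conj(exp(-2*I*pi/5)) + 1*(exp(4*I*pi/5))*conj(exp(4*I*pi/5))]
      = (1/5)[(1) + (1) + (1) + (1) + (1)] = 5/5 = 1
  <chi_2*chi_1, chi_4> = (1/5)[1*(1)*conj(1) + 1*(exp(-4*I*pi/5))*conj(exp(-2*I*pi/5)) + 1*(exp(2*I*pi/5))*conj(exp(-4*I*pi/5)) + 1*(exp(-2*I*pi/5))*conj(exp(4*I*pi/5)) + 1*(exp(4*I*pi/5))*conj(exp(2*I*pi/5))]
      = (1/5)[(1) + (exp(-2*I*pi/5)) + (exp(-4*I*pi/5)) + (exp(4*I*pi/5)) + (exp(2*I*pi/5))] = 0/5 = 0
(Exp terms are combined using exp(i*s)*conj(exp(i*t)) = exp(i*(s-t)), and sums of them are collapsed using the identity that for every m > 1 the m distinct m-th roots of unity sum to 0, e.g. 1 + exp(2*I*pi/3) + exp(-2*I*pi/3) = 0.)
Hence the multiplicities are chi_3: 1. Dimension check: dim(chi_2)*dim(chi_1) = 1*1 = 1 and sum (mult * dim) = 1*1 = 1.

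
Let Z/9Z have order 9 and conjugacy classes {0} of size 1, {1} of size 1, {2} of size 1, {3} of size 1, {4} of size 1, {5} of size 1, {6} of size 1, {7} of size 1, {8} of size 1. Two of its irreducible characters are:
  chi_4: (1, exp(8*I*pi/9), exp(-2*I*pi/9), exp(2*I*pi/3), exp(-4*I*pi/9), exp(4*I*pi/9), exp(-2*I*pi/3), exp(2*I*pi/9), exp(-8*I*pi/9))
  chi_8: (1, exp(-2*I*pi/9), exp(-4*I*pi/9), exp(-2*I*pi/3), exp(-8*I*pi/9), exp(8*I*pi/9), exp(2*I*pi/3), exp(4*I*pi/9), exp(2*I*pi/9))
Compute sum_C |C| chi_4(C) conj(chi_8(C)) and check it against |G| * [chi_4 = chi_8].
Sum = 0; so <chi_4, chi_8> = 0 (distinct irreducibles are orthogonal).

Working: Compute term by term over conjugacy classes (|C| * chi_4(C) * conj(chi_8(C))):
  1*(1)*conj(1) + 1*(exp(8*I*pi/9))*conj(exp(-2*I*pi/9)) + 1*(exp(-2*I*pi/9))*conj(exp(-4*I*pi/9)) + 1*(exp(2*I*pi/3))*conj(exp(-2*I*pi/3)) + 1*(exp(-4*I*pi/9))*conj(exp(-8*I*pi/9)) + 1*(exp(4*I*pi/9))*conj(exp(8*I*pi/9)) + 1*(exp(-2*I*pi/3))*conj(exp(2*I*pi/3)) + 1*(exp(2*I*pi/9))*conj(exp(4*I*pi/9)) + 1*(exp(-8*I*pi/9))*conj(exp(2*I*pi/9))
  = (1) + (exp(-8*I*pi/9)) + (exp(2*I*pi/9)) + (exp(-2*I*pi/3)) + (exp(4*I*pi/9)) + (exp(-4*I*pi/9)) + (exp(2*I*pi/3)) + (exp(-2*I*pi/9)) + (exp(8*I*pi/9))
  = 0.
(Exp terms are combined using exp(i*s)*conj(exp(i*t)) = exp(i*(s-t)), and sums of them are collapsed using the identity that for every m > 1 the m distinct m-th roots of unity sum to 0, e.g. 1 + exp(2*I*pi/3) + exp(-2*I*pi/3) = 0.)
Dividing by |G| = 9 gives 0/9 = 0, matching the row-orthogonality relation <chi_4, chi_8> = [chi_4 = chi_8].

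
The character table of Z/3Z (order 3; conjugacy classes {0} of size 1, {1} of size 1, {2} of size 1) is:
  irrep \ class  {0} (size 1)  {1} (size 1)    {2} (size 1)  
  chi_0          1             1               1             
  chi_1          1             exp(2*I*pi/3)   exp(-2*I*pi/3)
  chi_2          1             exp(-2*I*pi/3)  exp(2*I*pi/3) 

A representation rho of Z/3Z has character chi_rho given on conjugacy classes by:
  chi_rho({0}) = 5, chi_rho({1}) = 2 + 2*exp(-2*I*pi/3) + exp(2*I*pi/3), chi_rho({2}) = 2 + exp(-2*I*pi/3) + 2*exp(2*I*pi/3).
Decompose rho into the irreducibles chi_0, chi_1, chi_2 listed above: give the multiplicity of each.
Multiplicities: chi_0: 2, chi_1: 1, chi_2: 2.

Explanation: Use <chi_rho, chi> = (1/|G|) sum_C |C| * chi_rho(C) * conj(chi(C)) with |G| = 3 for each irreducible chi in the table:
  <chi_rho, chi_0> = (1/3)[1*(5)*conj(1) + 1*(2 + 2*exp(-2*I*pi/3) + exp(2*I*pi/3))*conj(1) + 1*(2 + exp(-2*I*pi/3) + 2*exp(2*I*pi/3))*conj(1)]
      = (1/3)[(5) + (2 + 2*exp(-2*I*pi/3) + exp(2*I*pi/3)) + (2 + exp(-2*I*pi/3) + 2*exp(2*I*pi/3))] = 6/3 = 2
  <chi_rho, chi_1> = (1/3)[1*(5)*conj(1) + 1*(2 + 2*exp(-2*I*pi/3) + exp(2*I*pi/3))*conj(exp(2*I*pi/3)) + 1*(2 + exp(-2*I*pi/3) + 2*exp(2*I*pi/3))*conj(exp(-2*I*pi/3))]
      = (1/3)[(5) + (-1) + (-1)] = 3/3 = 1
  <chi_rho, chi_2> = (1/3)[1*(5)*conj(1) + 1*(2 + 2*exp(-2*I*pi/3) + exp(2*I*pi/3))*conj(exp(-2*I*pi/3)) + 1*(2 + exp(-2*I*pi/3) + 2*exp(2*I*pi/3))*conj(exp(2*I*pi/3))]
      = (1/3)[(5) + (2 + exp(-2*I*pi/3) + 2*exp(2*I*pi/3)) + (2 + 2*exp(-2*I*pi/3) + exp(2*I*pi/3))] = 6/3 = 2
(Exp terms are combined using exp(i*s)*conj(exp(i*t)) = exp(i*(s-t)), and sums of them are collapsed using the identity that for every m > 1 the m distinct m-th roots of unity sum to 0, e.g. 1 + exp(2*I*pi/3) + exp(-2*I*pi/3) = 0.)
Dimension check: dim(rho) = sum (mult * dim) = 2*1 + 1*1 + 2*1 = 5 = chi_rho(e) = 5.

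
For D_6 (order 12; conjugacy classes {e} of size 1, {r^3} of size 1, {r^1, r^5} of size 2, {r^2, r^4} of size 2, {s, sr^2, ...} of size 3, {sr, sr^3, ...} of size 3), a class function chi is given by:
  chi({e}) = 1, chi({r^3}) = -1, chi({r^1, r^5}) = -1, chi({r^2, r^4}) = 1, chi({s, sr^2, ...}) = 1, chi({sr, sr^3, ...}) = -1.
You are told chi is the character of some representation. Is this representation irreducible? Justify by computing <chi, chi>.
Irreducible: <chi, chi> = 1.

<chi, chi> = (1/|G|) sum_C |C| * |chi(C)|^2 = (1/12)[1*|1|^2 + 1*|-1|^2 + 2*|-1|^2 + 2*|1|^2 + 3*|1|^2 + 3*|-1|^2]
  = (1/12)[(1) + (1) + (2) + (2) + (3) + (3)] = 12/12 = 1.
A character is irreducible iff <chi, chi> = 1, so this representation is irreducible.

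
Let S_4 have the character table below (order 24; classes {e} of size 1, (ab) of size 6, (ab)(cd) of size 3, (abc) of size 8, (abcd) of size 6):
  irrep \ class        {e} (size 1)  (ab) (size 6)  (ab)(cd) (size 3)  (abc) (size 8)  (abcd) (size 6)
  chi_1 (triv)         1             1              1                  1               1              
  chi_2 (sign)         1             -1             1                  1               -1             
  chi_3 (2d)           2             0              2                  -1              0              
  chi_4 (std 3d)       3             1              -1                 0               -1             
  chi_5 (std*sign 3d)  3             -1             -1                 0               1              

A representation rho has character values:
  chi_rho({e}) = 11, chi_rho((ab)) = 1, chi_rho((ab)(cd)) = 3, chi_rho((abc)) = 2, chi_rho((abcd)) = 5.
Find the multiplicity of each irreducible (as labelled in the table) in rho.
Multiplicities: chi_1: 3, chi_2: 0, chi_3: 1, chi_4: 0, chi_5: 2.

Details: Use <chi_rho, chi> = (1/|G|) sum_C |C| * chi_rho(C) * conj(chi(C)) with |G| = 24 for each irreducible chi in the table:
  <chi_rho, chi_1> = (1/24)[1*(11)*conj(1) + 6*(1)*conj(1) + 3*(3)*conj(1) + 8*(2)*conj(1) + 6*(5)*conj(1)]
      = (1/24)[(11) + (6) + (9) + (16) + (30)] = 72/24 = 3
  <chi_rho, chi_2> = (1/24)[1*(11)*conj(1) + 6*(1)*conj(-1) + 3*(3)*conj(1) + 8*(2)*conj(1) + 6*(5)*conj(-1)]
      = (1/24)[(11) + (-6) + (9) + (16) + (-30)] = 0/24 = 0
  <chi_rho, chi_3> = (1/24)[1*(11)*conj(2) + 6*(1)*conj(0) + 3*(3)*conj(2) + 8*(2)*conj(-1) + 6*(5)*conj(0)]
      = (1/24)[(22) + (0) + (18) + (-16) + (0)] = 24/24 = 1
  <chi_rho, chi_4> = (1/24)[1*(11)*conj(3) + 6*(1)*conj(1) + 3*(3)*conj(-1) + 8*(2)*conj(0) + 6*(5)*conj(-1)]
      = (1/24)[(33) + (6) + (-9) + (0) + (-30)] = 0/24 = 0
  <chi_rho, chi_5> = (1/24)[1*(11)*conj(3) + 6*(1)*conj(-1) + 3*(3)*conj(-1) + 8*(2)*conj(0) + 6*(5)*conj(1)]
      = (1/24)[(33) + (-6) + (-9) + (0) + (30)] = 48/24 = 2
Dimension check: dim(rho) = sum (mult * dim) = 3*1 + 0*1 + 1*2 + 0*3 + 2*3 = 11 = chi_rho(e) = 11.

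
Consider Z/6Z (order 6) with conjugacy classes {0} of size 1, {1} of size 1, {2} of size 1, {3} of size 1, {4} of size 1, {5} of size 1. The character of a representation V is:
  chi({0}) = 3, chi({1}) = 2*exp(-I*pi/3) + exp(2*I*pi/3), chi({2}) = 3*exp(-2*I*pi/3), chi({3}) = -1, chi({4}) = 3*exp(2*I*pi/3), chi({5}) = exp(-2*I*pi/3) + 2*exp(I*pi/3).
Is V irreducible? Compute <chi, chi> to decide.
Not irreducible (reducible): <chi, chi> = 5 > 1.

Derivation: <chi, chi> = (1/|G|) sum_C |C| * |chi(C)|^2 = (1/6)[1*|3|^2 + 1*|2*exp(-I*pi/3) + exp(2*I*pi/3)|^2 + 1*|3*exp(-2*I*pi/3)|^2 + 1*|-1|^2 + 1*|3*exp(2*I*pi/3)|^2 + 1*|exp(-2*I*pi/3) + 2*exp(I*pi/3)|^2]
  = (1/6)[(9) + (1) + (9) + (1) + (9) + (1)] = 30/6 = 5.
(Exp terms are combined using exp(i*s)*conj(exp(i*t)) = exp(i*(s-t)), and sums of them are collapsed using the identity that for every m > 1 the m distinct m-th roots of unity sum to 0, e.g. 1 + exp(2*I*pi/3) + exp(-2*I*pi/3) = 0.)
A character is irreducible iff <chi, chi> = 1, so this representation is reducible.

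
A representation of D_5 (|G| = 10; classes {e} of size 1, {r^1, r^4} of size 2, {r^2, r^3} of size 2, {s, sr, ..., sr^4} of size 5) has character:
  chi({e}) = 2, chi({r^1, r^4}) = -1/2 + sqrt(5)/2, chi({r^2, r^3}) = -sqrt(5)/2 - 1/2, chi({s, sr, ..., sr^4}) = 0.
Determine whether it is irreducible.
Irreducible: <chi, chi> = 1.

Solution. <chi, chi> = (1/|G|) sum_C |C| * |chi(C)|^2 = (1/10)[1*|2|^2 + 2*|-1/2 + sqrt(5)/2|^2 + 2*|-sqrt(5)/2 - 1/2|^2 + 5*|0|^2]
  = (1/10)[(4) + (3 - sqrt(5)) + (sqrt(5) + 3) + (0)] = 10/10 = 1.
A character is irreducible iff <chi, chi> = 1, so this representation is irreducible.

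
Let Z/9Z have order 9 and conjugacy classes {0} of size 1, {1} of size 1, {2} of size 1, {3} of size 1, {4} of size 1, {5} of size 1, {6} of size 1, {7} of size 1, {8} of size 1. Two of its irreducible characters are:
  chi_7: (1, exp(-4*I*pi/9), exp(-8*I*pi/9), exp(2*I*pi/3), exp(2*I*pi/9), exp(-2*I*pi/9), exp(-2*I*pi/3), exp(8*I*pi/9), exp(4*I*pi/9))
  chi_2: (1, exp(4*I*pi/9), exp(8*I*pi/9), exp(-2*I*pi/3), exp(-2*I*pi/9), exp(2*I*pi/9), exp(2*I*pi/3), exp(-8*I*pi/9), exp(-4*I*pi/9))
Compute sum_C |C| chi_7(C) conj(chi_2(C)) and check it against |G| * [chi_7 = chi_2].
Sum = 0; so <chi_7, chi_2> = 0 (distinct irreducibles are orthogonal).

Why: Compute term by term over conjugacy classes (|C| * chi_7(C) * conj(chi_2(C))):
  1*(1)*conj(1) + 1*(exp(-4*I*pi/9))*conj(exp(4*I*pi/9)) + 1*(exp(-8*I*pi/9))*conj(exp(8*I*pi/9)) + 1*(exp(2*I*pi/3))*conj(exp(-2*I*pi/3)) + 1*(exp(2*I*pi/9))*conj(exp(-2*I*pi/9)) + 1*(exp(-2*I*pi/9))*conj(exp(2*I*pi/9)) + 1*(exp(-2*I*pi/3))*conj(exp(2*I*pi/3)) + 1*(exp(8*I*pi/9))*conj(exp(-8*I*pi/9)) + 1*(exp(4*I*pi/9))*conj(exp(-4*I*pi/9))
  = (1) + (exp(-8*I*pi/9)) + (exp(2*I*pi/9)) + (exp(-2*I*pi/3)) + (exp(4*I*pi/9)) + (exp(-4*I*pi/9)) + (exp(2*I*pi/3)) + (exp(-2*I*pi/9)) + (exp(8*I*pi/9))
  = 0.
(Exp terms are combined using exp(i*s)*conj(exp(i*t)) = exp(i*(s-t)), and sums of them are collapsed using the identity that for every m > 1 the m distinct m-th roots of unity sum to 0, e.g. 1 + exp(2*I*pi/3) + exp(-2*I*pi/3) = 0.)
Dividing by |G| = 9 gives 0/9 = 0, matching the row-orthogonality relation <chi_7, chi_2> = [chi_7 = chi_2].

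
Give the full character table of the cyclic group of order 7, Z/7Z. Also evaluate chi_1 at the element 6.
Character table of Z/7Z (irreps indexed chi_0,...,chi_6 with chi_k(m) = zeta_7^(k*m), zeta_7 = exp(2*pi*i/7)):
  irrep \ class  {0} (size 1)  {1} (size 1)    {2} (size 1)    {3} (size 1)    {4} (size 1)    {5} (size 1)    {6} (size 1)  
  chi_0          1             1               1               1               1               1               1             
  chi_1          1             exp(2*I*pi/7)   exp(4*I*pi/7)   exp(6*I*pi/7)   exp(-6*I*pi/7)  exp(-4*I*pi/7)  exp(-2*I*pi/7)
  chi_2          1             exp(4*I*pi/7)   exp(-6*I*pi/7)  exp(-2*I*pi/7)  exp(2*I*pi/7)   exp(6*I*pi/7)   exp(-4*I*pi/7)
  chi_3          1             exp(6*I*pi/7)   exp(-2*I*pi/7)  exp(4*I*pi/7)   exp(-4*I*pi/7)  exp(2*I*pi/7)   exp(-6*I*pi/7)
  chi_4          1             exp(-6*I*pi/7)  exp(2*I*pi/7)   exp(-4*I*pi/7)  exp(4*I*pi/7)   exp(-2*I*pi/7)  exp(6*I*pi/7) 
  chi_5          1             exp(-4*I*pi/7)  exp(6*I*pi/7)   exp(2*I*pi/7)   exp(-2*I*pi/7)  exp(-6*I*pi/7)  exp(4*I*pi/7) 
  chi_6          1             exp(-2*I*pi/7)  exp(-4*I*pi/7)  exp(-6*I*pi/7)  exp(6*I*pi/7)   exp(4*I*pi/7)   exp(2*I*pi/7) 

Spot check: chi_1(6) = zeta_7^(1*6) = zeta_7^6 = exp(-2*I*pi/7).

Z/7Z is abelian, so all 7 irreducible complex representations are 1-dimensional. They are given by chi_k(m) = zeta_7^(k*m) for k = 0,...,6. Row orthogonality: sum_m chi_k(m) conj(chi_l(m)) = 7 * [k = l].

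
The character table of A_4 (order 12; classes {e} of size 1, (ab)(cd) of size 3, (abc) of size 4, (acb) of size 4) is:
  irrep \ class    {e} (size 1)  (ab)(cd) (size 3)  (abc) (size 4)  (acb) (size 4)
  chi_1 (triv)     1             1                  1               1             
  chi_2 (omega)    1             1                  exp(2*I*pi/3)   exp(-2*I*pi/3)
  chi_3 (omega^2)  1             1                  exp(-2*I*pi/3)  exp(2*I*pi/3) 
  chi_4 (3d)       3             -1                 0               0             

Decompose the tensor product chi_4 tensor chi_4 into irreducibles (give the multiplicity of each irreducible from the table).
chi_4 tensor chi_4 = chi_1 + chi_2 + chi_3 + 2*chi_4 (all other irreducibles have multiplicity 0).

Why: The character of a tensor product is the pointwise product (chi_4 * chi_4)(C) = chi_4(C) * chi_4(C):
  {e}: (3)*(3), (ab)(cd): (-1)*(-1), (abc): (0)*(0), (acb): (0)*(0)
so (chi_4 * chi_4) takes values
  {e} -> 9, (ab)(cd) -> 1, (abc) -> 0, (acb) -> 0.
Now take the inner product of this character with each irreducible chi from the table, <chi_4*chi_4, chi> = (1/12) sum_C |C| (chi_4*chi_4)(C) conj(chi(C)):
  <chi_4*chi_4, chi_1> = (1/12)[1*(9)*conj(1) + 3*(1)*conj(1) + 4*(0)*conj(1) + 4*(0)*conj(1)]
      = (1/12)[(9) + (3) + (0) + (0)] = 12/12 = 1
  <chi_4*chi_4, chi_2> = (1/12)[1*(9)*conj(1) + 3*(1)*conj(1) + 4*(0)*conj(exp(2*I*pi/3)) + 4*(0)*conj(exp(-2*I*pi/3))]
      = (1/12)[(9) + (3) + (0) + (0)] = 12/12 = 1
  <chi_4*chi_4, chi_3> = (1/12)[1*(9)*conj(1) + 3*(1)*conj(1) + 4*(0)*conj(exp(-2*I*pi/3)) + 4*(0)*conj(exp(2*I*pi/3))]
      = (1/12)[(9) + (3) + (0) + (0)] = 12/12 = 1
  <chi_4*chi_4, chi_4> = (1/12)[1*(9)*conj(3) + 3*(1)*conj(-1) + 4*(0)*conj(0) + 4*(0)*conj(0)]
      = (1/12)[(27) + (-3) + (0) + (0)] = 24/12 = 2
(Exp terms are combined using exp(i*s)*conj(exp(i*t)) = exp(i*(s-t)), and sums of them are collapsed using the identity that for every m > 1 the m distinct m-th roots of unity sum to 0, e.g. 1 + exp(2*I*pi/3) + exp(-2*I*pi/3) = 0.)
Hence the multiplicities are chi_1: 1, chi_2: 1, chi_3: 1, chi_4: 2. Dimension check: dim(chi_4)*dim(chi_4) = 3*3 = 9 and sum (mult * dim) = 1*1 + 1*1 + 1*1 + 2*3 = 9.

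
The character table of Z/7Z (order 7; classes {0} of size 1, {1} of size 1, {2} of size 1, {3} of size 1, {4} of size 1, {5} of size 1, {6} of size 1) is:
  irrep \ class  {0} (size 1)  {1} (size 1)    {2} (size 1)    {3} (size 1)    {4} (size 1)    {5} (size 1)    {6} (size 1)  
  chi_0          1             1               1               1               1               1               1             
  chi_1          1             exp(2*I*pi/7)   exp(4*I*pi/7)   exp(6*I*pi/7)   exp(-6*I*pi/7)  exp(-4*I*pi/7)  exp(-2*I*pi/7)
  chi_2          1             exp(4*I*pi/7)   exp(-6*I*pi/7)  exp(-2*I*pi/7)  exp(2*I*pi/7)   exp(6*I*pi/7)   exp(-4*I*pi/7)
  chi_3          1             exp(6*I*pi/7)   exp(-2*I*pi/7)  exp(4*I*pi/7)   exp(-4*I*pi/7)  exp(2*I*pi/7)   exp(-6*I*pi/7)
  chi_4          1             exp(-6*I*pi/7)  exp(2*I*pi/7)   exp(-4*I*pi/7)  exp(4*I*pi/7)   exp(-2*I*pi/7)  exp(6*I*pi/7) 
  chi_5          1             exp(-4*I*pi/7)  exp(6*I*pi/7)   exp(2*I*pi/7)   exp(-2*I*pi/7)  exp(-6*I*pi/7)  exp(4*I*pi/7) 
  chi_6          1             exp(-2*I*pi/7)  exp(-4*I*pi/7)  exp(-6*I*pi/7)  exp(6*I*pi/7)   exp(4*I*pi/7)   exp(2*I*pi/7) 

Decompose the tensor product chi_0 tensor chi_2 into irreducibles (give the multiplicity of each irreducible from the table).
chi_0 tensor chi_2 = chi_2 (all other irreducibles have multiplicity 0).

Argument: The character of a tensor product is the pointwise product (chi_0 * chi_2)(C) = chi_0(C) * chi_2(C):
  {0}: (1)*(1), {1}: (1)*(exp(4*I*pi/7)), {2}: (1)*(exp(-6*I*pi/7)), {3}: (1)*(exp(-2*I*pi/7)), {4}: (1)*(exp(2*I*pi/7)), {5}: (1)*(exp(6*I*pi/7)), {6}: (1)*(exp(-4*I*pi/7))
so (chi_0 * chi_2) takes values
  {0} -> 1, {1} -> exp(4*I*pi/7), {2} -> exp(-6*I*pi/7), {3} -> exp(-2*I*pi/7), {4} -> exp(2*I*pi/7), {5} -> exp(6*I*pi/7), {6} -> exp(-4*I*pi/7).
Now take the inner product of this character with each irreducible chi from the table, <chi_0*chi_2, chi> = (1/7) sum_C |C| (chi_0*chi_2)(C) conj(chi(C)):
  <chi_0*chi_2, chi_0> = (1/7)[1*(1)*conj(1) + 1*(exp(4*I*pi/7))*conj(1) + 1*(exp(-6*I*pi/7))*conj(1) + 1*(exp(-2*I*pi/7))*conj(1) + 1*(exp(2*I*pi/7))*conj(1) + 1*(exp(6*I*pi/7))*conj(1) + 1*(exp(-4*I*pi/7))*conj(1)]
      = (1/7)[(1) + (exp(4*I*pi/7)) + (exp(-6*I*pi/7)) + (exp(-2*I*pi/7)) + (exp(2*I*pi/7)) + (exp(6*I*pi/7)) + (exp(-4*I*pi/7))] = 0/7 = 0
  <chi_0*chi_2, chi_1> = (1/7)[1*(1)*conj(1) + 1*(exp(4*I*pi/7))*conj(exp(2*I*pi/7)) + 1*(exp(-6*I*pi/7))*conj(exp(4*I*pi/7)) + 1*(exp(-2*I*pi/7))*conj(exp(6*I*pi/7)) + 1*(exp(2*I*pi/7))*conj(exp(-6*I*pi/7)) + 1*(exp(6*I*pi/7))*conj(exp(-4*I*pi/7)) + 1*(exp(-4*I*pi/7))*conj(exp(-2*I*pi/7))]
      = (1/7)[(1) + (exp(2*I*pi/7)) + (exp(4*I*pi/7)) + (exp(6*I*pi/7)) + (exp(-6*I*pi/7)) + (exp(-4*I*pi/7)) + (exp(-2*I*pi/7))] = 0/7 = 0
  <chi_0*chi_2, chi_2> = (1/7)[1*(1)*conj(1) + 1*(exp(4*I*pi/7))*conj(exp(4*I*pi/7)) + 1*(exp(-6*I*pi/7))*conj(exp(-6*I*pi/7)) + 1*(exp(-2*I*pi/7))*conj(exp(-2*I*pi/7)) + 1*(exp(2*I*pi/7))*conj(exp(2*I*pi/7)) + 1*(exp(6*I*pi/7))*conj(exp(6*I*pi/7)) + 1*(exp(-4*I*pi/7))*conj(exp(-4*I*pi/7))]
      = (1/7)[(1) + (1) + (1) + (1) + (1) + (1) + (1)] = 7/7 = 1
  <chi_0*chi_2, chi_3> = (1/7)[1*(1)*conj(1) + 1*(exp(4*I*pi/7))*conj(exp(6*I*pi/7)) + 1*(exp(-6*I*pi/7))*conj(exp(-2*I*pi/7)) + 1*(exp(-2*I*pi/7))*conj(exp(4*I*pi/7)) + 1*(exp(2*I*pi/7))*conj(exp(-4*I*pi/7)) + 1*(exp(6*I*pi/7))*conj(exp(2*I*pi/7)) + 1*(exp(-4*I*pi/7))*conj(exp(-6*I*pi/7))]
      = (1/7)[(1) + (exp(-2*I*pi/7)) + (exp(-4*I*pi/7)) + (exp(-6*I*pi/7)) + (exp(6*I*pi/7)) + (exp(4*I*pi/7)) + (exp(2*I*pi/7))] = 0/7 = 0
  <chi_0*chi_2, chi_4> = (1/7)[1*(1)*conj(1) + 1*(exp(4*I*pi/7))*conj(exp(-6*I*pi/7)) + 1*(exp(-6*I*pi/7))*conj(exp(2*I*pi/7)) + 1*(exp(-2*I*pi/7))*conj(exp(-4*I*pi/7)) + 1*(exp(2*I*pi/7))*conj(exp(4*I*pi/7)) + 1*(exp(6*I*pi/7))*conj(exp(-2*I*pi/7)) + 1*(exp(-4*I*pi/7))*conj(exp(6*I*pi/7))]
      = (1/7)[(1) + (exp(-4*I*pi/7)) + (exp(6*I*pi/7)) + (exp(2*I*pi/7)) + (exp(-2*I*pi/7)) + (exp(-6*I*pi/7)) + (exp(4*I*pi/7))] = 0/7 = 0
  <chi_0*chi_2, chi_5> = (1/7)[1*(1)*conj(1) + 1*(exp(4*I*pi/7))*conj(exp(-4*I*pi/7)) + 1*(exp(-6*I*pi/7))*conj(exp(6*I*pi/7)) + 1*(exp(-2*I*pi/7))*conj(exp(2*I*pi/7)) + 1*(exp(2*I*pi/7))*conj(exp(-2*I*pi/7)) + 1*(exp(6*I*pi/7))*conj(exp(-6*I*pi/7)) + 1*(exp(-4*I*pi/7))*conj(exp(4*I*pi/7))]
      = (1/7)[(1) + (exp(-6*I*pi/7)) + (exp(2*I*pi/7)) + (exp(-4*I*pi/7)) + (exp(4*I*pi/7)) + (exp(-2*I*pi/7)) + (exp(6*I*pi/7))] = 0/7 = 0
  <chi_0*chi_2, chi_6> = (1/7)[1*(1)*conj(1) + 1*(exp(4*I*pi/7))*conj(exp(-2*I*pi/7)) + 1*(exp(-6*I*pi/7))*conj(exp(-4*I*pi/7)) + 1*(exp(-2*I*pi/7))*conj(exp(-6*I*pi/7)) + 1*(exp(2*I*pi/7))*conj(exp(6*I*pi/7)) + 1*(exp(6*I*pi/7))*conj(exp(4*I*pi/7)) + 1*(exp(-4*I*pi/7))*conj(exp(2*I*pi/7))]
      = (1/7)[(1) + (exp(6*I*pi/7)) + (exp(-2*I*pi/7)) + (exp(4*I*pi/7)) + (exp(-4*I*pi/7)) + (exp(2*I*pi/7)) + (exp(-6*I*pi/7))] = 0/7 = 0
(Exp terms are combined using exp(i*s)*conj(exp(i*t)) = exp(i*(s-t)), and sums of them are collapsed using the identity that for every m > 1 the m distinct m-th roots of unity sum to 0, e.g. 1 + exp(2*I*pi/3) + exp(-2*I*pi/3) = 0.)
Hence the multiplicities are chi_2: 1. Dimension check: dim(chi_0)*dim(chi_2) = 1*1 = 1 and sum (mult * dim) = 1*1 = 1.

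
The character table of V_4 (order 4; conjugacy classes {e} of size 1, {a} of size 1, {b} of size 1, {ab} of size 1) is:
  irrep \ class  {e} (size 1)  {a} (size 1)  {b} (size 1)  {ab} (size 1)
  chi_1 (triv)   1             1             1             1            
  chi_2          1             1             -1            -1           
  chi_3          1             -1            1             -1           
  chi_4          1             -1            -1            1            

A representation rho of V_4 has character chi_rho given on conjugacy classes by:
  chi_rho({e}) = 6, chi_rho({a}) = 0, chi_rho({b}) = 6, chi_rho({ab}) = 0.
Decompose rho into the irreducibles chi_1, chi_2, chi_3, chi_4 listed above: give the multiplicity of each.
Multiplicities: chi_1: 3, chi_2: 0, chi_3: 3, chi_4: 0.

Derivation: Use <chi_rho, chi> = (1/|G|) sum_C |C| * chi_rho(C) * conj(chi(C)) with |G| = 4 for each irreducible chi in the table:
  <chi_rho, chi_1> = (1/4)[1*(6)*conj(1) + 1*(0)*conj(1) + 1*(6)*conj(1) + 1*(0)*conj(1)]
      = (1/4)[(6) + (0) + (6) + (0)] = 12/4 = 3
  <chi_rho, chi_2> = (1/4)[1*(6)*conj(1) + 1*(0)*conj(1) + 1*(6)*conj(-1) + 1*(0)*conj(-1)]
      = (1/4)[(6) + (0) + (-6) + (0)] = 0/4 = 0
  <chi_rho, chi_3> = (1/4)[1*(6)*conj(1) + 1*(0)*conj(-1) + 1*(6)*conj(1) + 1*(0)*conj(-1)]
      = (1/4)[(6) + (0) + (6) + (0)] = 12/4 = 3
  <chi_rho, chi_4> = (1/4)[1*(6)*conj(1) + 1*(0)*conj(-1) + 1*(6)*conj(-1) + 1*(0)*conj(1)]
      = (1/4)[(6) + (0) + (-6) + (0)] = 0/4 = 0
Dimension check: dim(rho) = sum (mult * dim) = 3*1 + 0*1 + 3*1 + 0*1 = 6 = chi_rho(e) = 6.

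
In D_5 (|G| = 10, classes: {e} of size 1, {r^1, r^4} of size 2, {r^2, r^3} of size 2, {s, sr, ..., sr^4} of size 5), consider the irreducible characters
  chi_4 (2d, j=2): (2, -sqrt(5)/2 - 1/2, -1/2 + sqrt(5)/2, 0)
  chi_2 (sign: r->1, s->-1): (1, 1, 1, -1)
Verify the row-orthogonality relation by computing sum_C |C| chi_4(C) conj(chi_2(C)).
Sum = 0; so <chi_4, chi_2> = 0 (distinct irreducibles are orthogonal).

Compute term by term over conjugacy classes (|C| * chi_4(C) * conj(chi_2(C))):
  1*(2)*conj(1) + 2*(-sqrt(5)/2 - 1/2)*conj(1) + 2*(-1/2 + sqrt(5)/2)*conj(1) + 5*(0)*conj(-1)
  = (2) + (-sqrt(5) - 1) + (-1 + sqrt(5)) + (0)
  = 0.
Dividing by |G| = 10 gives 0/10 = 0, matching the row-orthogonality relation <chi_4, chi_2> = [chi_4 = chi_2].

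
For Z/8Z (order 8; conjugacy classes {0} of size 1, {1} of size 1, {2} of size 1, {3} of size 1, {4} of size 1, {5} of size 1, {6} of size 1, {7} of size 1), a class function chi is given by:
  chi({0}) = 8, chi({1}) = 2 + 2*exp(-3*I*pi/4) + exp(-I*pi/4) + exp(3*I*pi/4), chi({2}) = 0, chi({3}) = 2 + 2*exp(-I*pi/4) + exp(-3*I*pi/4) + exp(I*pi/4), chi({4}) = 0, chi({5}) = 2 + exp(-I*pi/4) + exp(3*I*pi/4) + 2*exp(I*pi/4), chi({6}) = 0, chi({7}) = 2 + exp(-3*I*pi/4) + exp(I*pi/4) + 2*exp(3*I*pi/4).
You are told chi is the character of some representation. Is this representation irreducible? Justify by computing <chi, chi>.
Not irreducible (reducible): <chi, chi> = 12 > 1.

Why: <chi, chi> = (1/|G|) sum_C |C| * |chi(C)|^2 = (1/8)[1*|8|^2 + 1*|2 + 2*exp(-3*I*pi/4) + exp(-I*pi/4) + exp(3*I*pi/4)|^2 + 1*|0|^2 + 1*|2 + 2*exp(-I*pi/4) + exp(-3*I*pi/4) + exp(I*pi/4)|^2 + 1*|0|^2 + 1*|2 + exp(-I*pi/4) + exp(3*I*pi/4) + 2*exp(I*pi/4)|^2 + 1*|0|^2 + 1*|2 + exp(-3*I*pi/4) + exp(I*pi/4) + 2*exp(3*I*pi/4)|^2]
  = (1/8)[(64) + (8 + 6*exp(-3*I*pi/4) + 2*exp(-I*pi/4) + 2*exp(I*pi/4) + 6*exp(3*I*pi/4)) + (0) + (8 + 6*exp(-I*pi/4) + 2*exp(-3*I*pi/4) + 2*exp(3*I*pi/4) + 6*exp(I*pi/4)) + (0) + (8 + 6*exp(-I*pi/4) + 2*exp(-3*I*pi/4) + 2*exp(3*I*pi/4) + 6*exp(I*pi/4)) + (0) + (8 + 6*exp(-3*I*pi/4) + 2*exp(-I*pi/4) + 2*exp(I*pi/4) + 6*exp(3*I*pi/4))] = 96/8 = 12.
(Exp terms are combined using exp(i*s)*conj(exp(i*t)) = exp(i*(s-t)), and sums of them are collapsed using the identity that for every m > 1 the m distinct m-th roots of unity sum to 0, e.g. 1 + exp(2*I*pi/3) + exp(-2*I*pi/3) = 0.)
A character is irreducible iff <chi, chi> = 1, so this representation is reducible.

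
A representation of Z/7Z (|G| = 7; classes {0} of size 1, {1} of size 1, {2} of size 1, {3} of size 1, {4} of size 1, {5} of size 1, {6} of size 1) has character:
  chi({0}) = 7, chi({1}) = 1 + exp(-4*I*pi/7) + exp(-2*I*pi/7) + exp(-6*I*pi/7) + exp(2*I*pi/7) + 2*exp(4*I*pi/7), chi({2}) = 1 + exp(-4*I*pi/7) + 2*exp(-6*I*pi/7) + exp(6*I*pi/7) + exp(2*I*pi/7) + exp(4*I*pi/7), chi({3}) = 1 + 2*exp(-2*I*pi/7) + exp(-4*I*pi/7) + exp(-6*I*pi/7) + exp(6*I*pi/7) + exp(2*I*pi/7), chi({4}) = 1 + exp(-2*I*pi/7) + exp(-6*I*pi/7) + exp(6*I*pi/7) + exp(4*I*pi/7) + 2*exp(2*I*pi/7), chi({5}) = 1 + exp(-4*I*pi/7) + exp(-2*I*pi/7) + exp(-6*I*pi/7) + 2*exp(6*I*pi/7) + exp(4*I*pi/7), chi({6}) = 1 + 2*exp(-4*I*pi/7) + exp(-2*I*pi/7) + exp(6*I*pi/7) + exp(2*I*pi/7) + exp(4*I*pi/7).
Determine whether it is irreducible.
Not irreducible (reducible): <chi, chi> = 9 > 1.

Argument: <chi, chi> = (1/|G|) sum_C |C| * |chi(C)|^2 = (1/7)[1*|7|^2 + 1*|1 + exp(-4*I*pi/7) + exp(-2*I*pi/7) + exp(-6*I*pi/7) + exp(2*I*pi/7) + 2*exp(4*I*pi/7)|^2 + 1*|1 + exp(-4*I*pi/7) + 2*exp(-6*I*pi/7) + exp(6*I*pi/7) + exp(2*I*pi/7) + exp(4*I*pi/7)|^2 + 1*|1 + 2*exp(-2*I*pi/7) + exp(-4*I*pi/7) + exp(-6*I*pi/7) + exp(6*I*pi/7) + exp(2*I*pi/7)|^2 + 1*|1 + exp(-2*I*pi/7) + exp(-6*I*pi/7) + exp(6*I*pi/7) + exp(4*I*pi/7) + 2*exp(2*I*pi/7)|^2 + 1*|1 + exp(-4*I*pi/7) + exp(-2*I*pi/7) + exp(-6*I*pi/7) + 2*exp(6*I*pi/7) + exp(4*I*pi/7)|^2 + 1*|1 + 2*exp(-4*I*pi/7) + exp(-2*I*pi/7) + exp(6*I*pi/7) + exp(2*I*pi/7) + exp(4*I*pi/7)|^2]
  = (1/7)[(49) + (9 + 7*exp(-4*I*pi/7) + 6*exp(-2*I*pi/7) + 7*exp(-6*I*pi/7) + 7*exp(6*I*pi/7) + 6*exp(2*I*pi/7) + 7*exp(4*I*pi/7)) + (9 + 6*exp(-4*I*pi/7) + 7*exp(-2*I*pi/7) + 7*exp(-6*I*pi/7) + 7*exp(6*I*pi/7) + 7*exp(2*I*pi/7) + 6*exp(4*I*pi/7)) + (9 + 7*exp(-4*I*pi/7) + 7*exp(-2*I*pi/7) + 6*exp(-6*I*pi/7) + 6*exp(6*I*pi/7) + 7*exp(2*I*pi/7) + 7*exp(4*I*pi/7)) + (9 + 7*exp(-4*I*pi/7) + 7*exp(-2*I*pi/7) + 6*exp(-6*I*pi/7) + 6*exp(6*I*pi/7) + 7*exp(2*I*pi/7) + 7*exp(4*I*pi/7)) + (9 + 6*exp(-4*I*pi/7) + 7*exp(-2*I*pi/7) + 7*exp(-6*I*pi/7) + 7*exp(6*I*pi/7) + 7*exp(2*I*pi/7) + 6*exp(4*I*pi/7)) + (9 + 7*exp(-4*I*pi/7) + 6*exp(-2*I*pi/7) + 7*exp(-6*I*pi/7) + 7*exp(6*I*pi/7) + 6*exp(2*I*pi/7) + 7*exp(4*I*pi/7))] = 63/7 = 9.
(Exp terms are combined using exp(i*s)*conj(exp(i*t)) = exp(i*(s-t)), and sums of them are collapsed using the identity that for every m > 1 the m distinct m-th roots of unity sum to 0, e.g. 1 + exp(2*I*pi/3) + exp(-2*I*pi/3) = 0.)
A character is irreducible iff <chi, chi> = 1, so this representation is reducible.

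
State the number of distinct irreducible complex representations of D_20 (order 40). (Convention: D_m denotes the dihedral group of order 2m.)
13

Proof sketch: The number of irreducible complex representations of a finite group equals its number of conjugacy classes. D_20 has 13 conjugacy classes (n/2 + 3 for n even), so D_20 (order 40) has exactly 13 irreducible complex representations.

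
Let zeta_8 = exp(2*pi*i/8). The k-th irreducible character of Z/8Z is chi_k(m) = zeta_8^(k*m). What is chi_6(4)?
chi_6(4) = zeta_8^24 = 1

Proof sketch: chi_6(4) = zeta_8^(6*4) = zeta_8^24. Since zeta_8^8 = 1, this equals zeta_8^0 = exp(2*pi*i*0/8) = 1.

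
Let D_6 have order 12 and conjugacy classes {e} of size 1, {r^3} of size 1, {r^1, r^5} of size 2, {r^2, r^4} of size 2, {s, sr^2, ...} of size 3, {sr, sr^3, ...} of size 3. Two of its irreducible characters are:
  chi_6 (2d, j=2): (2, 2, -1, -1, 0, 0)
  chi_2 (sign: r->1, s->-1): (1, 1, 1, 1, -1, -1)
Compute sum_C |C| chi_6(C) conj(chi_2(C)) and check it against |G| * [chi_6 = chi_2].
Sum = 0; so <chi_6, chi_2> = 0 (distinct irreducibles are orthogonal).

Solution. Compute term by term over conjugacy classes (|C| * chi_6(C) * conj(chi_2(C))):
  1*(2)*conj(1) + 1*(2)*conj(1) + 2*(-1)*conj(1) + 2*(-1)*conj(1) + 3*(0)*conj(-1) + 3*(0)*conj(-1)
  = (2) + (2) + (-2) + (-2) + (0) + (0)
  = 0.
Dividing by |G| = 12 gives 0/12 = 0, matching the row-orthogonality relation <chi_6, chi_2> = [chi_6 = chi_2].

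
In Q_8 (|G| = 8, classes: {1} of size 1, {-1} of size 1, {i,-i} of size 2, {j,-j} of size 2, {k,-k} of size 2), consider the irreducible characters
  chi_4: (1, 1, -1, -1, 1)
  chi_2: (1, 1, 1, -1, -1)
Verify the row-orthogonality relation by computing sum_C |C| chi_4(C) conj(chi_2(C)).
Sum = 0; so <chi_4, chi_2> = 0 (distinct irreducibles are orthogonal).

Derivation: Compute term by term over conjugacy classes (|C| * chi_4(C) * conj(chi_2(C))):
  1*(1)*conj(1) + 1*(1)*conj(1) + 2*(-1)*conj(1) + 2*(-1)*conj(-1) + 2*(1)*conj(-1)
  = (1) + (1) + (-2) + (2) + (-2)
  = 0.
Dividing by |G| = 8 gives 0/8 = 0, matching the row-orthogonality relation <chi_4, chi_2> = [chi_4 = chi_2].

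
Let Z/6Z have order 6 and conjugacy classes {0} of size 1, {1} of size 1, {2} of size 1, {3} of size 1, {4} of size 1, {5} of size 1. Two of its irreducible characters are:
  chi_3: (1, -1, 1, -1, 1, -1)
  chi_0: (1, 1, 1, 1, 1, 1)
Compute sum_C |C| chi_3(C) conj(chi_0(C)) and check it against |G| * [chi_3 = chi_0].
Sum = 0; so <chi_3, chi_0> = 0 (distinct irreducibles are orthogonal).

Why: Compute term by term over conjugacy classes (|C| * chi_3(C) * conj(chi_0(C))):
  1*(1)*conj(1) + 1*(-1)*conj(1) + 1*(1)*conj(1) + 1*(-1)*conj(1) + 1*(1)*conj(1) + 1*(-1)*conj(1)
  = (1) + (-1) + (1) + (-1) + (1) + (-1)
  = 0.
(Exp terms are combined using exp(i*s)*conj(exp(i*t)) = exp(i*(s-t)), and sums of them are collapsed using the identity that for every m > 1 the m distinct m-th roots of unity sum to 0, e.g. 1 + exp(2*I*pi/3) + exp(-2*I*pi/3) = 0.)
Dividing by |G| = 6 gives 0/6 = 0, matching the row-orthogonality relation <chi_3, chi_0> = [chi_3 = chi_0].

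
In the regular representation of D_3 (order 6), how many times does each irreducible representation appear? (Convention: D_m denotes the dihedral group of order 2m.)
Each irreducible V_i of dimension d_i appears with multiplicity d_i, i.e. rho_reg = (direct sum over all irreducibles V_i) d_i V_i. The irreducible dimensions for D_3 are 1, 1, 2: 2 irreducibles of dimension 1, each with multiplicity 1; 1 irreducible of dimension 2, with multiplicity 2. Total dimension 2*1*1 + 1*2*2 = 6 = |G|.

Working: General theorem: in the regular representation of a finite group G, each irreducible appears with multiplicity equal to its dimension. Check: dim(rho_reg) = sum d_i^2 = 1 + 1 + 4 = 6 = |G|.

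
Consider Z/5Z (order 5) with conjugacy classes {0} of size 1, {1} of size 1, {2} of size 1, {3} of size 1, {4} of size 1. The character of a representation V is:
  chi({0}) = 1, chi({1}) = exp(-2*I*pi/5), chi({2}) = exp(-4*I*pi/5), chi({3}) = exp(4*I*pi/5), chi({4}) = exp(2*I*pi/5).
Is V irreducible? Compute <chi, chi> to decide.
Irreducible: <chi, chi> = 1.

Explanation: <chi, chi> = (1/|G|) sum_C |C| * |chi(C)|^2 = (1/5)[1*|1|^2 + 1*|exp(-2*I*pi/5)|^2 + 1*|exp(-4*I*pi/5)|^2 + 1*|exp(4*I*pi/5)|^2 + 1*|exp(2*I*pi/5)|^2]
  = (1/5)[(1) + (1) + (1) + (1) + (1)] = 5/5 = 1.
(Exp terms are combined using exp(i*s)*conj(exp(i*t)) = exp(i*(s-t)), and sums of them are collapsed using the identity that for every m > 1 the m distinct m-th roots of unity sum to 0, e.g. 1 + exp(2*I*pi/3) + exp(-2*I*pi/3) = 0.)
A character is irreducible iff <chi, chi> = 1, so this representation is irreducible.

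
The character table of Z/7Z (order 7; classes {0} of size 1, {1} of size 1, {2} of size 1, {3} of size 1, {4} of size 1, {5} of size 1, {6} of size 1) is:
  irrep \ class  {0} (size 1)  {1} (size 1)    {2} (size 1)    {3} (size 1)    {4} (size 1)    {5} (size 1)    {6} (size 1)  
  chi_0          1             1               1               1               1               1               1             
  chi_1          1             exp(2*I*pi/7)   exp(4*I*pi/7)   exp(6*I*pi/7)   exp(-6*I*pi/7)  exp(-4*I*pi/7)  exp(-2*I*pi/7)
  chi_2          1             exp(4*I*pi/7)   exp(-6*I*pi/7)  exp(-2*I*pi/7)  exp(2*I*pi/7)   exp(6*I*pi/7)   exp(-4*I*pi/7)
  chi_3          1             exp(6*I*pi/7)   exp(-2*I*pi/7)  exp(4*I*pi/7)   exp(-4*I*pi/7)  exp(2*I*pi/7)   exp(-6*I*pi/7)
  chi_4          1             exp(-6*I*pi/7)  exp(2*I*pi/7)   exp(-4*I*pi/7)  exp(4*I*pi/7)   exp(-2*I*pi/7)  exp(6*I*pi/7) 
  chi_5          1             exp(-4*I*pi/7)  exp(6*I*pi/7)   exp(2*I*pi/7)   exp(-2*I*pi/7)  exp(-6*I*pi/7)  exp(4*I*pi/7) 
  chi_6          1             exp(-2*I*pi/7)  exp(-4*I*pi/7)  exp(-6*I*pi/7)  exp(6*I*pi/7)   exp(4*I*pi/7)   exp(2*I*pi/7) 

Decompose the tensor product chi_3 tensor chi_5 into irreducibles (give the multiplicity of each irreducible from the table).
chi_3 tensor chi_5 = chi_1 (all other irreducibles have multiplicity 0).

Solution. The character of a tensor product is the pointwise product (chi_3 * chi_5)(C) = chi_3(C) * chi_5(C):
  {0}: (1)*(1), {1}: (exp(6*I*pi/7))*(exp(-4*I*pi/7)), {2}: (exp(-2*I*pi/7))*(exp(6*I*pi/7)), {3}: (exp(4*I*pi/7))*(exp(2*I*pi/7)), {4}: (exp(-4*I*pi/7))*(exp(-2*I*pi/7)), {5}: (exp(2*I*pi/7))*(exp(-6*I*pi/7)), {6}: (exp(-6*I*pi/7))*(exp(4*I*pi/7))
so (chi_3 * chi_5) takes values
  {0} -> 1, {1} -> exp(2*I*pi/7), {2} -> exp(4*I*pi/7), {3} -> exp(6*I*pi/7), {4} -> exp(-6*I*pi/7), {5} -> exp(-4*I*pi/7), {6} -> exp(-2*I*pi/7).
Now take the inner product of this character with each irreducible chi from the table, <chi_3*chi_5, chi> = (1/7) sum_C |C| (chi_3*chi_5)(C) conj(chi(C)):
  <chi_3*chi_5, chi_0> = (1/7)[1*(1)*conj(1) + 1*(exp(2*I*pi/7))*conj(1) + 1*(exp(4*I*pi/7))*conj(1) + 1*(exp(6*I*pi/7))*conj(1) + 1*(exp(-6*I*pi/7))*conj(1) + 1*(exp(-4*I*pi/7))*conj(1) + 1*(exp(-2*I*pi/7))*conj(1)]
      = (1/7)[(1) + (exp(2*I*pi/7)) + (exp(4*I*pi/7)) + (exp(6*I*pi/7)) + (exp(-6*I*pi/7)) + (exp(-4*I*pi/7)) + (exp(-2*I*pi/7))] = 0/7 = 0
  <chi_3*chi_5, chi_1> = (1/7)[1*(1)*conj(1) + 1*(exp(2*I*pi/7))*conj(exp(2*I*pi/7)) + 1*(exp(4*I*pi/7))*conj(exp(4*I*pi/7)) + 1*(exp(6*I*pi/7))*conj(exp(6*I*pi/7)) + 1*(exp(-6*I*pi/7))*conj(exp(-6*I*pi/7)) + 1*(exp(-4*I*pi/7))*conj(exp(-4*I*pi/7)) + 1*(exp(-2*I*pi/7))*conj(exp(-2*I*pi/7))]
      = (1/7)[(1) + (1) + (1) + (1) + (1) + (1) + (1)] = 7/7 = 1
  <chi_3*chi_5, chi_2> = (1/7)[1*(1)*conj(1) + 1*(exp(2*I*pi/7))*conj(exp(4*I*pi/7)) + 1*(exp(4*I*pi/7))*conj(exp(-6*I*pi/7)) + 1*(exp(6*I*pi/7))*conj(exp(-2*I*pi/7)) + 1*(exp(-6*I*pi/7))*conj(exp(2*I*pi/7)) + 1*(exp(-4*I*pi/7))*conj(exp(6*I*pi/7)) + 1*(exp(-2*I*pi/7))*conj(exp(-4*I*pi/7))]
      = (1/7)[(1) + (exp(-2*I*pi/7)) + (exp(-4*I*pi/7)) + (exp(-6*I*pi/7)) + (exp(6*I*pi/7)) + (exp(4*I*pi/7)) + (exp(2*I*pi/7))] = 0/7 = 0
  <chi_3*chi_5, chi_3> = (1/7)[1*(1)*conj(1) + 1*(exp(2*I*pi/7))*conj(exp(6*I*pi/7)) + 1*(exp(4*I*pi/7))*conj(exp(-2*I*pi/7)) + 1*(exp(6*I*pi/7))*conj(exp(4*I*pi/7)) + 1*(exp(-6*I*pi/7))*conj(exp(-4*I*pi/7)) + 1*(exp(-4*I*pi/7))*conj(exp(2*I*pi/7)) + 1*(exp(-2*I*pi/7))*conj(exp(-6*I*pi/7))]
      = (1/7)[(1) + (exp(-4*I*pi/7)) + (exp(6*I*pi/7)) + (exp(2*I*pi/7)) + (exp(-2*I*pi/7)) + (exp(-6*I*pi/7)) + (exp(4*I*pi/7))] = 0/7 = 0
  <chi_3*chi_5, chi_4> = (1/7)[1*(1)*conj(1) + 1*(exp(2*I*pi/7))*conj(exp(-6*I*pi/7)) + 1*(exp(4*I*pi/7))*conj(exp(2*I*pi/7)) + 1*(exp(6*I*pi/7))*conj(exp(-4*I*pi/7)) + 1*(exp(-6*I*pi/7))*conj(exp(4*I*pi/7)) + 1*(exp(-4*I*pi/7))*conj(exp(-2*I*pi/7)) + 1*(exp(-2*I*pi/7))*conj(exp(6*I*pi/7))]
      = (1/7)[(1) + (exp(-6*I*pi/7)) + (exp(2*I*pi/7)) + (exp(-4*I*pi/7)) + (exp(4*I*pi/7)) + (exp(-2*I*pi/7)) + (exp(6*I*pi/7))] = 0/7 = 0
  <chi_3*chi_5, chi_5> = (1/7)[1*(1)*conj(1) + 1*(exp(2*I*pi/7))*conj(exp(-4*I*pi/7)) + 1*(exp(4*I*pi/7))*conj(exp(6*I*pi/7)) + 1*(exp(6*I*pi/7))*conj(exp(2*I*pi/7)) + 1*(exp(-6*I*pi/7))*conj(exp(-2*I*pi/7)) + 1*(exp(-4*I*pi/7))*conj(exp(-6*I*pi/7)) + 1*(exp(-2*I*pi/7))*conj(exp(4*I*pi/7))]
      = (1/7)[(1) + (exp(6*I*pi/7)) + (exp(-2*I*pi/7)) + (exp(4*I*pi/7)) + (exp(-4*I*pi/7)) + (exp(2*I*pi/7)) + (exp(-6*I*pi/7))] = 0/7 = 0
  <chi_3*chi_5, chi_6> = (1/7)[1*(1)*conj(1) + 1*(exp(2*I*pi/7))*conj(exp(-2*I*pi/7)) + 1*(exp(4*I*pi/7))*conj(exp(-4*I*pi/7)) + 1*(exp(6*I*pi/7))*conj(exp(-6*I*pi/7)) + 1*(exp(-6*I*pi/7))*conj(exp(6*I*pi/7)) + 1*(exp(-4*I*pi/7))*conj(exp(4*I*pi/7)) + 1*(exp(-2*I*pi/7))*conj(exp(2*I*pi/7))]
      = (1/7)[(1) + (exp(4*I*pi/7)) + (exp(-6*I*pi/7)) + (exp(-2*I*pi/7)) + (exp(2*I*pi/7)) + (exp(6*I*pi/7)) + (exp(-4*I*pi/7))] = 0/7 = 0
(Exp terms are combined using exp(i*s)*conj(exp(i*t)) = exp(i*(s-t)), and sums of them are collapsed using the identity that for every m > 1 the m distinct m-th roots of unity sum to 0, e.g. 1 + exp(2*I*pi/3) + exp(-2*I*pi/3) = 0.)
Hence the multiplicities are chi_1: 1. Dimension check: dim(chi_3)*dim(chi_5) = 1*1 = 1 and sum (mult * dim) = 1*1 = 1.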